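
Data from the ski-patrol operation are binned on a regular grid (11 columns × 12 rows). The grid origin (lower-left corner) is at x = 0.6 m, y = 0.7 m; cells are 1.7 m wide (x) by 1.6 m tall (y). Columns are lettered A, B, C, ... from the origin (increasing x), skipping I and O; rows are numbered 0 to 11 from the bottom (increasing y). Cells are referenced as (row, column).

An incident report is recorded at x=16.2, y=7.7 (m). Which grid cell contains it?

(4, K)

Column index: ⌊(16.2 − 0.6) / 1.7⌋ = ⌊9.176⌋ = 9 → column K
Row offset from origin: ⌊(7.7 − 0.7) / 1.6⌋ = ⌊4.375⌋ = 4 → row 4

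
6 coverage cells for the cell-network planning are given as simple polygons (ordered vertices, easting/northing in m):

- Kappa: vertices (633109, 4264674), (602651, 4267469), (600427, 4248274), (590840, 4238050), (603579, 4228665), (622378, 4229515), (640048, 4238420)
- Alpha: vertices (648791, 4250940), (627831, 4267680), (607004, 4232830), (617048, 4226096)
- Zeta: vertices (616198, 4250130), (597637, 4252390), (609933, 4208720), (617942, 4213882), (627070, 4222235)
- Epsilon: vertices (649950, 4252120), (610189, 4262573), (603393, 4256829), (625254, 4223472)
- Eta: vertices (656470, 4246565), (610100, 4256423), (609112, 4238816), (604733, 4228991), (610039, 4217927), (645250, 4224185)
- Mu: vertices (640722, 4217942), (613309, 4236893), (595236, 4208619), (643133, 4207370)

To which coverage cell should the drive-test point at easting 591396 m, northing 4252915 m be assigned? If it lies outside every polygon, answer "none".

none

Cast a ray rightward from (591396, 4252915). For each polygon, the edges (by vertex number in listed order) whose endpoints lie on opposite sides of northing = 4252915, where each meets that height, and whether that is right or left of the point:
Kappa: 2–3 at easting≈600964.7 (right), 7–1 at easting≈636216.9 (right) → 2 crossings.
Alpha: 1–2 at easting≈646318.1 (right), 2–3 at easting≈619007.2 (right) → 2 crossings.
Zeta: no edge straddles that height → 0 crossings.
Epsilon: 1–2 at easting≈646926.0 (right), 3–4 at easting≈605958.1 (right) → 2 crossings.
Eta: 1–2 at easting≈626600.9 (right), 2–3 at easting≈609903.2 (right) → 2 crossings.
Mu: no edge straddles that height → 0 crossings.
All counts are even, so the point lies outside every listed polygon.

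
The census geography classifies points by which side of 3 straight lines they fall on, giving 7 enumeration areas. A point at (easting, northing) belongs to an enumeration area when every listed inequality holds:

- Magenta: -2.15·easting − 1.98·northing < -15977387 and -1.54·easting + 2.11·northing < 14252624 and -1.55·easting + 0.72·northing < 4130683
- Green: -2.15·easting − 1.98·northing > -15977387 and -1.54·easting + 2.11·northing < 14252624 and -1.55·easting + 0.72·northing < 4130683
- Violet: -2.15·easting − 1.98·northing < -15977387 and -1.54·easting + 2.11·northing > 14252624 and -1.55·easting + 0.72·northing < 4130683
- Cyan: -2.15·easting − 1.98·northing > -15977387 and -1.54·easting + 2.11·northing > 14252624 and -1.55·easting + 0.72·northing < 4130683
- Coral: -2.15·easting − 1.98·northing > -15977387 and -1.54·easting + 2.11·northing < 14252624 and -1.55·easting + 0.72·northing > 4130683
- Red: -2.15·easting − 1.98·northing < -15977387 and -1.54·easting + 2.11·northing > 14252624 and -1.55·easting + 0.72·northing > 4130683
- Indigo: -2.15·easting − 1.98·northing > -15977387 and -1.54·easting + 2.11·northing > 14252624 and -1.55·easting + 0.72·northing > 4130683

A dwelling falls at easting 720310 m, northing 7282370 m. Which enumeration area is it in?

-2.15·720310 − 1.98·7282370 = -15967759.100, which is > -15977387
-1.54·720310 + 2.11·7282370 = 14256523.300, which is > 14252624
-1.55·720310 + 0.72·7282370 = 4126825.900, which is < 4130683
This sign pattern matches Cyan.

Cyan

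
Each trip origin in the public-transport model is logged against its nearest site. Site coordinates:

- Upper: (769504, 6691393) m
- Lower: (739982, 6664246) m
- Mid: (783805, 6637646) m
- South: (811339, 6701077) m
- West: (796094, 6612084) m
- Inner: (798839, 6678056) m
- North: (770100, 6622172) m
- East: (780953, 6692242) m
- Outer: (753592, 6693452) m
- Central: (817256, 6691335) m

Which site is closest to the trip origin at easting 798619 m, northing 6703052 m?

South

Squared distances to each site:
Upper: 983615506.000; Lower: 4944203405.000; Mid: 4497399432.000; South: 165699025.000; West: 8281552649.000; Inner: 624848416.000; North: 7354907761.000; East: 428943656.000; Outer: 2119590729.000; Central: 484625858.000.
Minimum at South.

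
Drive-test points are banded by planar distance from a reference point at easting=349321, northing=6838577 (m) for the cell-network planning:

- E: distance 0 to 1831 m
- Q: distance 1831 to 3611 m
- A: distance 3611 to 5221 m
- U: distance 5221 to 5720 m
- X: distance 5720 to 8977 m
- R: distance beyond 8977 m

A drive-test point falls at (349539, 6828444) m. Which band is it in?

R

Distance = √((349539−349321)² + (6828444−6838577)²) = √(47524.000 + 102677689.000) = 10135.345 m.
8977 ≤ 10135.345 < ∞ → R.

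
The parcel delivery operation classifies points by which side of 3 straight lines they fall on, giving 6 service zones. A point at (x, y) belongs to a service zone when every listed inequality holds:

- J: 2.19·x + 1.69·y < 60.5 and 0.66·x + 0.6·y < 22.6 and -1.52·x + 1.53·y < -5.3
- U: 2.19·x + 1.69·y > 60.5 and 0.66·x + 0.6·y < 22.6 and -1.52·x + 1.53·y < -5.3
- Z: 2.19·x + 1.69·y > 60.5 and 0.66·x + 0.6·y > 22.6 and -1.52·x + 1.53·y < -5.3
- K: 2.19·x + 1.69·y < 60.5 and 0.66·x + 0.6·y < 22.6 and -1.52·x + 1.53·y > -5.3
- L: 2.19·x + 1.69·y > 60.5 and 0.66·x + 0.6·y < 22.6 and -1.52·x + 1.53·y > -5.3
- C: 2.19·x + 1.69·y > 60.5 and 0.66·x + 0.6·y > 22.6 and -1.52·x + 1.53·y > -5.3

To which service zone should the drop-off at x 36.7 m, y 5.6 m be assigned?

Z

2.19·36.7 + 1.69·5.6 = 89.837, which is > 60.5
0.66·36.7 + 0.6·5.6 = 27.582, which is > 22.6
-1.52·36.7 + 1.53·5.6 = -47.216, which is < -5.3
This sign pattern matches Z.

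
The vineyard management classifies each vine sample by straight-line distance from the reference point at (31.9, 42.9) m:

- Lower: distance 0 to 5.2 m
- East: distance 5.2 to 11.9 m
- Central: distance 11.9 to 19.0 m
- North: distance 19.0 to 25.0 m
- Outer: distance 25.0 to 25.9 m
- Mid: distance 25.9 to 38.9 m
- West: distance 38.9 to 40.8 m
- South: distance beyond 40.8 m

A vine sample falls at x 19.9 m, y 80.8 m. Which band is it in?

Distance = √((19.9−31.9)² + (80.8−42.9)²) = √(144.000 + 1436.410) = 39.754 m.
38.9 ≤ 39.754 < 40.8 → West.

West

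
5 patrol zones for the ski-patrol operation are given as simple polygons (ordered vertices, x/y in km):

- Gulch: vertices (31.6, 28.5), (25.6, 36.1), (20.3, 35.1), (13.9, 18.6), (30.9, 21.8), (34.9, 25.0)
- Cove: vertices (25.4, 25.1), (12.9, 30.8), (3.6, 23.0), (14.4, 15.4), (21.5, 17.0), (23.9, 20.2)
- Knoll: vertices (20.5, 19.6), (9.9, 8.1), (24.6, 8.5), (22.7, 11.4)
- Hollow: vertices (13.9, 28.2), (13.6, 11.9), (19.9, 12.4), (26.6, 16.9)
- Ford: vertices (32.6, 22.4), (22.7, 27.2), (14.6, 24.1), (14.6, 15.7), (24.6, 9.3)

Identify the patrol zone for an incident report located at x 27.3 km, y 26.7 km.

Gulch

Cast a ray rightward from (27.3, 26.7). For each polygon, the edges (by vertex number in listed order) whose endpoints lie on opposite sides of y = 26.7, where each meets that height, and whether that is right or left of the point:
Gulch: 3–4 at x≈17.04 (left), 6–1 at x≈33.30 (right) → 1 crossing.
Cove: 1–2 at x≈21.89 (left), 2–3 at x≈8.01 (left) → 0 crossings.
Knoll: no edge straddles that height → 0 crossings.
Hollow: 1–2 at x≈13.87 (left), 4–1 at x≈15.59 (left) → 0 crossings.
Ford: 1–2 at x≈23.73 (left), 2–3 at x≈21.39 (left) → 0 crossings.
Only Gulch has an odd count, so the point is inside Gulch.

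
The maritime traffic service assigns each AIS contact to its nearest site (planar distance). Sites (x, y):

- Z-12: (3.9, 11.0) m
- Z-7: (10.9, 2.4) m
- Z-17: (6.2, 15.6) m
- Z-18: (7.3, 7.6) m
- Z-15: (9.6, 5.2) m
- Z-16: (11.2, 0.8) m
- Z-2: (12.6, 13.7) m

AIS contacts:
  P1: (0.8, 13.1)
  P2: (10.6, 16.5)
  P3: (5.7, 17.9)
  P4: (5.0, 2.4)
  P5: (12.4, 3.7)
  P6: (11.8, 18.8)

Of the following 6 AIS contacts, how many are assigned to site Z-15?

1

P1 → Z-12
P2 → Z-2
P3 → Z-17
P4 → Z-15
P5 → Z-7
P6 → Z-2
1 of the 6 goes to Z-15.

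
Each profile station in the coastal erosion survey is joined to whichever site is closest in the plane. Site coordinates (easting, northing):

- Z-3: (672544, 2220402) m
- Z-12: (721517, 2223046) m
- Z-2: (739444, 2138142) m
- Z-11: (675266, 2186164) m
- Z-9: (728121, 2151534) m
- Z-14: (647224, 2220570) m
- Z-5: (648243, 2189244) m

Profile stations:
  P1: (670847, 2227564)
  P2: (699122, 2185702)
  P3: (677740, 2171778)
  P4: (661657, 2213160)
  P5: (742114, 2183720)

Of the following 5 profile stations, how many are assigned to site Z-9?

1

P1 → Z-3
P2 → Z-11
P3 → Z-11
P4 → Z-3
P5 → Z-9
1 of the 5 goes to Z-9.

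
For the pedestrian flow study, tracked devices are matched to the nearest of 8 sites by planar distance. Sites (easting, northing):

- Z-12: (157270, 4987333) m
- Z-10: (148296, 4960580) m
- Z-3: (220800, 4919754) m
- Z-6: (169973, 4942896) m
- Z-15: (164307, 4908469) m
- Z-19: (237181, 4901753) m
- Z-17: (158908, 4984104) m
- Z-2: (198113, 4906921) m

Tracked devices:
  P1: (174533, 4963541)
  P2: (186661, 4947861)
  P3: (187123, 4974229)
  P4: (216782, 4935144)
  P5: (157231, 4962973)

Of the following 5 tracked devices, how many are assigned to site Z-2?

P1 → Z-6
P2 → Z-6
P3 → Z-17
P4 → Z-3
P5 → Z-10
0 of the 5 go to Z-2.

0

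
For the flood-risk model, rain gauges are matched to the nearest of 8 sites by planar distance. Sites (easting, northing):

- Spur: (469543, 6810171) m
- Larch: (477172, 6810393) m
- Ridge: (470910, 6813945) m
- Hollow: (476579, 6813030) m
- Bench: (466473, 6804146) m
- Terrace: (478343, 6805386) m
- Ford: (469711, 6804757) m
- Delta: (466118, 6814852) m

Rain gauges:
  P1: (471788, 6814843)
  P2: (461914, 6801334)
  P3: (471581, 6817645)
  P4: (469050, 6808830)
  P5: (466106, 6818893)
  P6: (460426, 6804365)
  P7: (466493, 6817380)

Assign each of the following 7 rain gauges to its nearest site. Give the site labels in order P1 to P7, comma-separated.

P1 → Ridge (d²=1577288.00)
P2 → Bench (d²=28691825.00)
P3 → Ridge (d²=14140241.00)
P4 → Spur (d²=2041330.00)
P5 → Delta (d²=16329825.00)
P6 → Bench (d²=36614170.00)
P7 → Delta (d²=6531409.00)

Ridge, Bench, Ridge, Spur, Delta, Bench, Delta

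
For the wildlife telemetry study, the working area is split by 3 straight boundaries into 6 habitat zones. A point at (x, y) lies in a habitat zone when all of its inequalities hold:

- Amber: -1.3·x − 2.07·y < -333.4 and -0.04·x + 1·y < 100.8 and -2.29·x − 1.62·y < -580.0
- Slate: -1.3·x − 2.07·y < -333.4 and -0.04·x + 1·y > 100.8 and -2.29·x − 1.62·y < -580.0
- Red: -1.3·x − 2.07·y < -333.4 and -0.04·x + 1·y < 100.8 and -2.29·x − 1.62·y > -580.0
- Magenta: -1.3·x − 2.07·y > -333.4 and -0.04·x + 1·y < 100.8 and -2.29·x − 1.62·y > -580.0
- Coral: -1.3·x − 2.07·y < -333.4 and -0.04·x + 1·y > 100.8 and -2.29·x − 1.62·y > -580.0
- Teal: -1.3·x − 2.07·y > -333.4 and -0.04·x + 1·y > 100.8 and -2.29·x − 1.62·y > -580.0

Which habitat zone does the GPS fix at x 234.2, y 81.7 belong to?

Amber

-1.3·234.2 − 2.07·81.7 = -473.579, which is < -333.4
-0.04·234.2 + 1·81.7 = 72.332, which is < 100.8
-2.29·234.2 − 1.62·81.7 = -668.672, which is < -580.0
This sign pattern matches Amber.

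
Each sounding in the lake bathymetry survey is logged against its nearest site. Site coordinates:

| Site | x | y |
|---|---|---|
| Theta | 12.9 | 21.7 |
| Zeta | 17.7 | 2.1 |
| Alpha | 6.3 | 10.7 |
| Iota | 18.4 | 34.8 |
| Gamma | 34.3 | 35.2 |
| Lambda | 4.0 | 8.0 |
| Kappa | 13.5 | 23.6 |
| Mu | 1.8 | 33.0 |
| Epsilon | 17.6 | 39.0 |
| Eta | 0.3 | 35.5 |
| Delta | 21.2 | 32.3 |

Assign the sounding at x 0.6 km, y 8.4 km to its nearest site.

Lambda

Squared distances to each site:
Theta: 328.180; Zeta: 332.100; Alpha: 37.780; Iota: 1013.800; Gamma: 1853.930; Lambda: 11.720; Kappa: 397.450; Mu: 606.600; Epsilon: 1225.360; Eta: 734.500; Delta: 995.570.
Minimum at Lambda.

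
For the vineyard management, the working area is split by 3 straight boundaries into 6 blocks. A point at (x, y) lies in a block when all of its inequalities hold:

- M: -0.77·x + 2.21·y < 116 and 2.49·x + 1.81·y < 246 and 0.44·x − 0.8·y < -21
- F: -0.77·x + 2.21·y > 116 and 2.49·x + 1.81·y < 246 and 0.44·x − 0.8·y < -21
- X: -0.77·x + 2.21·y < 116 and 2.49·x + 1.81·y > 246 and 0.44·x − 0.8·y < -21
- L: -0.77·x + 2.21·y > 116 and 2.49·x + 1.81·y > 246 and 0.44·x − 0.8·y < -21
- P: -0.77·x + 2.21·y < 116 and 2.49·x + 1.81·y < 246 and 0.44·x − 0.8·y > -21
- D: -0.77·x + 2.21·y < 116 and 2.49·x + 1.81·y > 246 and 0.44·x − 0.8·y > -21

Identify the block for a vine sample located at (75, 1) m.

P

-0.77·75 + 2.21·1 = -55.540, which is < 116
2.49·75 + 1.81·1 = 188.560, which is < 246
0.44·75 − 0.8·1 = 32.200, which is > -21
This sign pattern matches P.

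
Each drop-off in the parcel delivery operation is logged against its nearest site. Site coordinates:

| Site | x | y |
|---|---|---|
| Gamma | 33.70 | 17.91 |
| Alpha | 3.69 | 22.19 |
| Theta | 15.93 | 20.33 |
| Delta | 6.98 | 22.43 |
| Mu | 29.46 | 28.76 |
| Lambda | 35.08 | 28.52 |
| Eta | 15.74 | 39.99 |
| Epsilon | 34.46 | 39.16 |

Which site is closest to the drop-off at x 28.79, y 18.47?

Gamma

Squared distances to each site:
Gamma: 24.422; Alpha: 643.848; Theta: 168.839; Delta: 491.358; Mu: 106.333; Lambda: 140.567; Eta: 633.413; Epsilon: 460.225.
Minimum at Gamma.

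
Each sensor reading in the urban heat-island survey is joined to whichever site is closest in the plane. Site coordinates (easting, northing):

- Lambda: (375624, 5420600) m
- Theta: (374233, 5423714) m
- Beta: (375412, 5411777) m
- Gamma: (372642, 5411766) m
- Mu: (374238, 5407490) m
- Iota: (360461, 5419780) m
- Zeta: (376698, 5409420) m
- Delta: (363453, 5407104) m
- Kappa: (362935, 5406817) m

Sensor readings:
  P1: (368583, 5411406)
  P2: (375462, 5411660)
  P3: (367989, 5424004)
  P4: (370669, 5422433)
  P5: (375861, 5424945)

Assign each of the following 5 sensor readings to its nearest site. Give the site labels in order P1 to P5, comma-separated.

P1 → Gamma (d²=16605081.00)
P2 → Beta (d²=16189.00)
P3 → Theta (d²=39071636.00)
P4 → Theta (d²=14343057.00)
P5 → Theta (d²=4165745.00)

Gamma, Beta, Theta, Theta, Theta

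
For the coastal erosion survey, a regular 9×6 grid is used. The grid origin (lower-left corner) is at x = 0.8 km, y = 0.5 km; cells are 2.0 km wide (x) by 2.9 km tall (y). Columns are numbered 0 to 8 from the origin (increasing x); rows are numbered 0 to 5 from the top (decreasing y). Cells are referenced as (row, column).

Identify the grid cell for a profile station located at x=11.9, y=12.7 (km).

(1, 5)

Column index: ⌊(11.9 − 0.8) / 2.0⌋ = ⌊5.550⌋ = 5
Row offset from origin: ⌊(12.7 − 0.5) / 2.9⌋ = ⌊4.207⌋ = 4 → row 1 (counted from top)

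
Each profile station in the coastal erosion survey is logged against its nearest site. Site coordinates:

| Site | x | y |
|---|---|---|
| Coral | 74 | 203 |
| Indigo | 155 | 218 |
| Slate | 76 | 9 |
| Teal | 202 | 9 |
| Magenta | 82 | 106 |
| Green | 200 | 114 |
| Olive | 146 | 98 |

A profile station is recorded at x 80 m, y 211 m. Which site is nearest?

Squared distances to each site:
Coral: 100.000; Indigo: 5674.000; Slate: 40820.000; Teal: 55688.000; Magenta: 11029.000; Green: 23809.000; Olive: 17125.000.
Minimum at Coral.

Coral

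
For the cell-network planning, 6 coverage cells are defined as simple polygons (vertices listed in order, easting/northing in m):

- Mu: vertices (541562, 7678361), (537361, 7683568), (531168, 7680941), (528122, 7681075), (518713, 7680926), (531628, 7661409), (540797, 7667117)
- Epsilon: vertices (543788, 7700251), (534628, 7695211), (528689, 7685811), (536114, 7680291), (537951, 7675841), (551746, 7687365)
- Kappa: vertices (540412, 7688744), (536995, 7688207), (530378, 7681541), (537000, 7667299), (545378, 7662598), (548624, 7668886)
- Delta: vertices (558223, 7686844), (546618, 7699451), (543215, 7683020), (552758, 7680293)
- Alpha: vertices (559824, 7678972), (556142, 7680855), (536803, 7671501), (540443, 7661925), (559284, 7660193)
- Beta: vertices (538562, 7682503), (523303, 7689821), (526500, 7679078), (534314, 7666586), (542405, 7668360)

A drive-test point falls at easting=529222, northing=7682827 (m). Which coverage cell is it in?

Beta

Cast a ray rightward from (529222, 7682827). For each polygon, the edges (by vertex number in listed order) whose endpoints lie on opposite sides of northing = 7682827, where each meets that height, and whether that is right or left of the point:
Mu: 1–2 at easting≈537958.8 (right), 2–3 at easting≈535614.1 (right) → 2 crossings.
Epsilon: 3–4 at easting≈532702.8 (right), 5–6 at easting≈546313.7 (right) → 2 crossings.
Kappa: 2–3 at easting≈531654.5 (right), 6–1 at easting≈542858.9 (right) → 2 crossings.
Delta: 3–4 at easting≈543890.4 (right), 4–1 at easting≈554871.9 (right) → 2 crossings.
Alpha: no edge straddles that height → 0 crossings.
Beta: 1–2 at easting≈537886.4 (right), 2–3 at easting≈525384.3 (left) → 1 crossing.
Only Beta has an odd count, so the point is inside Beta.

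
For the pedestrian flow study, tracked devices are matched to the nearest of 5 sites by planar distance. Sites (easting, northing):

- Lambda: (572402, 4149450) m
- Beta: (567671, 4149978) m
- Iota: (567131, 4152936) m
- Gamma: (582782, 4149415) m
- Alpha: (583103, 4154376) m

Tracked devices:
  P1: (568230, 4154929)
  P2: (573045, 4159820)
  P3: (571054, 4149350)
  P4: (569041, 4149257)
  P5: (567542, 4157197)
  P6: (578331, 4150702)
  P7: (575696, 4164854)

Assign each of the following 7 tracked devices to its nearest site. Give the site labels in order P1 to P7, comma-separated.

P1 → Iota (d²=5179850.00)
P2 → Iota (d²=82364852.00)
P3 → Lambda (d²=1827104.00)
P4 → Beta (d²=2396741.00)
P5 → Iota (d²=18325042.00)
P6 → Gamma (d²=21467770.00)
P7 → Alpha (d²=164652133.00)

Iota, Iota, Lambda, Beta, Iota, Gamma, Alpha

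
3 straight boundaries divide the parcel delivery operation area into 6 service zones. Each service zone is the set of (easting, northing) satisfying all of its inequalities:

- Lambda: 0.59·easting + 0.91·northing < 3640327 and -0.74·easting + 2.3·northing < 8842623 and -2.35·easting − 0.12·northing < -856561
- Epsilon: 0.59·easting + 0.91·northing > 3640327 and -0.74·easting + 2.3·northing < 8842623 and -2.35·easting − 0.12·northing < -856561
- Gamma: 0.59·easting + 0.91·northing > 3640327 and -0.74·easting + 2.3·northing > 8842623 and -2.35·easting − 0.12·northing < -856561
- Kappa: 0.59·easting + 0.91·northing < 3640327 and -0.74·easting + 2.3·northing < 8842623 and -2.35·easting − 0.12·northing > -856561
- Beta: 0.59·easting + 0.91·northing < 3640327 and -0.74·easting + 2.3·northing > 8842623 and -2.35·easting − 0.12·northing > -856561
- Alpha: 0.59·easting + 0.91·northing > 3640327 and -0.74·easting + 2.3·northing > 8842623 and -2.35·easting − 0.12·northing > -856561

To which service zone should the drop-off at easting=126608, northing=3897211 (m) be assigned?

Beta

0.59·126608 + 0.91·3897211 = 3621160.730, which is < 3640327
-0.74·126608 + 2.3·3897211 = 8869895.380, which is > 8842623
-2.35·126608 − 0.12·3897211 = -765194.120, which is > -856561
This sign pattern matches Beta.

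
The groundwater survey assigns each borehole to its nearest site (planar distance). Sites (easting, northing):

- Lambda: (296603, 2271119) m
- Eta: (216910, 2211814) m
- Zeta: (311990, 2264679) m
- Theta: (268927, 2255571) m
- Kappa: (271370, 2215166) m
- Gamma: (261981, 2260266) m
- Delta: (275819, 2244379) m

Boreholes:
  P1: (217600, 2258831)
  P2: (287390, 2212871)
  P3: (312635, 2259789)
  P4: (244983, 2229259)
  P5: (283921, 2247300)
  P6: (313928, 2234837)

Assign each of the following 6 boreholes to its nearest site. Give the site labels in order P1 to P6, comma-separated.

P1 → Gamma (d²=1971732386.00)
P2 → Kappa (d²=261907425.00)
P3 → Zeta (d²=24328125.00)
P4 → Kappa (d²=894886418.00)
P5 → Delta (d²=74174645.00)
P6 → Zeta (d²=894300808.00)

Gamma, Kappa, Zeta, Kappa, Delta, Zeta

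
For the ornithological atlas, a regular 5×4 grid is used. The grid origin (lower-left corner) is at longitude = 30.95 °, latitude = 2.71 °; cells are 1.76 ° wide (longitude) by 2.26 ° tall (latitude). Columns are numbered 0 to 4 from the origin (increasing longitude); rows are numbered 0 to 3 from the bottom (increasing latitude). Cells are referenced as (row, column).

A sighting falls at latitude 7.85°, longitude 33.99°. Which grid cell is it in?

Column index: ⌊(33.99 − 30.95) / 1.76⌋ = ⌊1.727⌋ = 1
Row offset from origin: ⌊(7.85 − 2.71) / 2.26⌋ = ⌊2.274⌋ = 2 → row 2

(2, 1)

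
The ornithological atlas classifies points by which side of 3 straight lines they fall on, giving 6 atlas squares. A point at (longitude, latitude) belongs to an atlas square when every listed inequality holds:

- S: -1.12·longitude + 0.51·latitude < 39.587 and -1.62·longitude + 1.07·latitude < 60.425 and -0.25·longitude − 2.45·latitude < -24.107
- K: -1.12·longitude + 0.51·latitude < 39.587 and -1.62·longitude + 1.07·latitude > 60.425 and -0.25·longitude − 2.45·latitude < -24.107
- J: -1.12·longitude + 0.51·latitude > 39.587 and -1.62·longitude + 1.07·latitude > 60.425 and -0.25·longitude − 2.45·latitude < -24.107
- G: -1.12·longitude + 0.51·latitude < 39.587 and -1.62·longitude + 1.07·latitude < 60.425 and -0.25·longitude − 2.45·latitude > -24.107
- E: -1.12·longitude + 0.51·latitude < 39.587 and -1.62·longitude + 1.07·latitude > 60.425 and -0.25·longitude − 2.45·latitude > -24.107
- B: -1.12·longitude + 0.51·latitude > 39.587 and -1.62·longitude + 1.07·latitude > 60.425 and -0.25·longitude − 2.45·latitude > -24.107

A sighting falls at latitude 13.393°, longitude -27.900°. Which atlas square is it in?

S

-1.12·-27.900 + 0.51·13.393 = 38.078, which is < 39.587
-1.62·-27.900 + 1.07·13.393 = 59.529, which is < 60.425
-0.25·-27.900 − 2.45·13.393 = -25.838, which is < -24.107
This sign pattern matches S.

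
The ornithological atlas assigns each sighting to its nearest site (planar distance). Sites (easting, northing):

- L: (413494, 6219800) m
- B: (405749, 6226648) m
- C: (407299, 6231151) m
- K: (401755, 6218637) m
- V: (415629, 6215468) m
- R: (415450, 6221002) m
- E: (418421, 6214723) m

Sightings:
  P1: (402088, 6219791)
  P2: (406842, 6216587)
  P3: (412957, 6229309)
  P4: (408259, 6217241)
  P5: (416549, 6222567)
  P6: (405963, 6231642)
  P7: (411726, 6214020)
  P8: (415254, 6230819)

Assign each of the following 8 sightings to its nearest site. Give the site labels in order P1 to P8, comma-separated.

K, K, C, L, R, C, V, C

P1 → K (d²=1442605.00)
P2 → K (d²=30080069.00)
P3 → C (d²=35405928.00)
P4 → L (d²=33953706.00)
P5 → R (d²=3657026.00)
P6 → C (d²=2025977.00)
P7 → V (d²=17330113.00)
P8 → C (d²=63392249.00)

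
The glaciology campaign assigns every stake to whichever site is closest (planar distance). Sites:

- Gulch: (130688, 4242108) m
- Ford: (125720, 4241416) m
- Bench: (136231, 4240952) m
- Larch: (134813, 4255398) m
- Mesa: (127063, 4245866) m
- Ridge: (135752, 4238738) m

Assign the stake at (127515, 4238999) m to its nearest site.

Squared distances to each site:
Gulch: 19733810.000; Ford: 9063914.000; Bench: 79782865.000; Larch: 322188005.000; Mesa: 47359993.000; Ridge: 67916290.000.
Minimum at Ford.

Ford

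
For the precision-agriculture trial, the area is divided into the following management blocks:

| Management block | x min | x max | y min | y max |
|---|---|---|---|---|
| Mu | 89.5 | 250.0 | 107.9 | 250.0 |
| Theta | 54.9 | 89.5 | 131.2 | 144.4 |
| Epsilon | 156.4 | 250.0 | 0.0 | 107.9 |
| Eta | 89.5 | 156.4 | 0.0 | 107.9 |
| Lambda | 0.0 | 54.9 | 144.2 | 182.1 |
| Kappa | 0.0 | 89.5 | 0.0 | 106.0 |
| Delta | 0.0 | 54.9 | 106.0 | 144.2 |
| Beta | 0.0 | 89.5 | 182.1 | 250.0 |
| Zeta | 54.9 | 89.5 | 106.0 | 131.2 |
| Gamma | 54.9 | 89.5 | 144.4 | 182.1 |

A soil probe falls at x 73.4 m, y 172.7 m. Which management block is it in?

The point has x = 73.4 and y = 172.7.
Only Gamma satisfies 54.9 ≤ x ≤ 89.5 and 144.4 ≤ y ≤ 182.1.

Gamma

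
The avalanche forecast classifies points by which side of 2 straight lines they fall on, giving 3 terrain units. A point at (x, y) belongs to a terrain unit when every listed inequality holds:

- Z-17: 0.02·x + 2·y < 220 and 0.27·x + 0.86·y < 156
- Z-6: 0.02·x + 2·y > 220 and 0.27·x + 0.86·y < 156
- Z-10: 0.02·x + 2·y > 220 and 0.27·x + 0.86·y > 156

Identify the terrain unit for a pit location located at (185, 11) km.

Z-17

0.02·185 + 2·11 = 25.700, which is < 220
0.27·185 + 0.86·11 = 59.410, which is < 156
This sign pattern matches Z-17.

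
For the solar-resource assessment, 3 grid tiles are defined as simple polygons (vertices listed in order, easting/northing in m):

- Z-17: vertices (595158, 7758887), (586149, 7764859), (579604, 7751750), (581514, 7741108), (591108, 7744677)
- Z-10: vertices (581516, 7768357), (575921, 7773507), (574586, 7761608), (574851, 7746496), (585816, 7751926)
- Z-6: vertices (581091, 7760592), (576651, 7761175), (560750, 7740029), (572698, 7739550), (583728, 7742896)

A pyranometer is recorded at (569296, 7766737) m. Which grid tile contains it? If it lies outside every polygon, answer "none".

none

Cast a ray rightward from (569296, 7766737). For each polygon, the edges (by vertex number in listed order) whose endpoints lie on opposite sides of northing = 7766737, where each meets that height, and whether that is right or left of the point:
Z-17: no edge straddles that height → 0 crossings.
Z-10: 2–3 at easting≈575161.4 (right), 5–1 at easting≈581940.0 (right) → 2 crossings.
Z-6: no edge straddles that height → 0 crossings.
All counts are even, so the point lies outside every listed polygon.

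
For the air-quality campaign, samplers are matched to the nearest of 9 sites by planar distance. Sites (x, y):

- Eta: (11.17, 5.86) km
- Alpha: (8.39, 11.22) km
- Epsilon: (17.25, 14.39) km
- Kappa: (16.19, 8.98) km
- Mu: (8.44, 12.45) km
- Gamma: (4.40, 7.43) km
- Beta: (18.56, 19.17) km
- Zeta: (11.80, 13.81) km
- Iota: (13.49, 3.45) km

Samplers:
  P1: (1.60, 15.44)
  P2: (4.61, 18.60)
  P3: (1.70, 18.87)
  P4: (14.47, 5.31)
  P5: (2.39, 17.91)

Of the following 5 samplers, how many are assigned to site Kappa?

0

P1 → Mu
P2 → Mu
P3 → Mu
P4 → Iota
P5 → Mu
0 of the 5 go to Kappa.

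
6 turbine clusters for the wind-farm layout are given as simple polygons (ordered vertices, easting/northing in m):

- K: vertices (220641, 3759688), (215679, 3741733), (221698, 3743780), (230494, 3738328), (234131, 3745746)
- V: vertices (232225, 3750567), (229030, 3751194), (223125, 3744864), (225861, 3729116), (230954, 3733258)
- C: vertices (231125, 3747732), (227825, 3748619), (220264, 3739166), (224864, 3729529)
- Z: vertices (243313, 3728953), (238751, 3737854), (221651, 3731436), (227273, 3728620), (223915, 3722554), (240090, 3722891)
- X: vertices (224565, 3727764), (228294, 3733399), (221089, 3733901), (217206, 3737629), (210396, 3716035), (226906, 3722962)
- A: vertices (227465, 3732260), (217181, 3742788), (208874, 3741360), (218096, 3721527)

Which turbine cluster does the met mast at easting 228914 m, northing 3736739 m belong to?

Cast a ray rightward from (228914, 3736739). For each polygon, the edges (by vertex number in listed order) whose endpoints lie on opposite sides of northing = 3736739, where each meets that height, and whether that is right or left of the point:
K: no edge straddles that height → 0 crossings.
V: 3–4 at easting≈224536.6 (left), 5–1 at easting≈231209.6 (right) → 1 crossing.
C: 3–4 at easting≈221422.5 (left), 4–1 at easting≈227343.9 (left) → 0 crossings.
Z: 1–2 at easting≈239322.5 (right), 2–3 at easting≈235780.2 (right) → 2 crossings.
X: 3–4 at easting≈218133.0 (left), 4–5 at easting≈216925.3 (left) → 0 crossings.
A: 1–2 at easting≈223089.8 (left), 3–4 at easting≈211022.7 (left) → 0 crossings.
Only V has an odd count, so the point is inside V.

V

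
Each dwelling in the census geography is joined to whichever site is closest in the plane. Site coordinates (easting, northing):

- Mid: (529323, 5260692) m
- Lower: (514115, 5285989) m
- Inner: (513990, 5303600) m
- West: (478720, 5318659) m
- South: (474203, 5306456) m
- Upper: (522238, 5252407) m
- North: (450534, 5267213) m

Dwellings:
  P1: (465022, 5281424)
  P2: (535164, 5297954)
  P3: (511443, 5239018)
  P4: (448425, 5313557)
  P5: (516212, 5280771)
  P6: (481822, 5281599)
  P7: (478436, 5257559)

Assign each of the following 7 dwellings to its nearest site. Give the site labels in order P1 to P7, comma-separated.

P1 → North (d²=411854665.00)
P2 → Inner (d²=480215592.00)
P3 → Upper (d²=295797346.00)
P4 → South (d²=714929485.00)
P5 → Lower (d²=31624933.00)
P6 → South (d²=675919610.00)
P7 → North (d²=871721320.00)

North, Inner, Upper, South, Lower, South, North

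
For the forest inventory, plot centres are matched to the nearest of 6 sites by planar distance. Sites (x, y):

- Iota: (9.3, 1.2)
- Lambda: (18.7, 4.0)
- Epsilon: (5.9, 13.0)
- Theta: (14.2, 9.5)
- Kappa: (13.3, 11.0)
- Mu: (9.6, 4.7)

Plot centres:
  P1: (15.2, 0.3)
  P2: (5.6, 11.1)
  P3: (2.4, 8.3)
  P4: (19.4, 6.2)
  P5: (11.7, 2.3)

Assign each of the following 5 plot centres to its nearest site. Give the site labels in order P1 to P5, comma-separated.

P1 → Lambda (d²=25.94)
P2 → Epsilon (d²=3.70)
P3 → Epsilon (d²=34.34)
P4 → Lambda (d²=5.33)
P5 → Iota (d²=6.97)

Lambda, Epsilon, Epsilon, Lambda, Iota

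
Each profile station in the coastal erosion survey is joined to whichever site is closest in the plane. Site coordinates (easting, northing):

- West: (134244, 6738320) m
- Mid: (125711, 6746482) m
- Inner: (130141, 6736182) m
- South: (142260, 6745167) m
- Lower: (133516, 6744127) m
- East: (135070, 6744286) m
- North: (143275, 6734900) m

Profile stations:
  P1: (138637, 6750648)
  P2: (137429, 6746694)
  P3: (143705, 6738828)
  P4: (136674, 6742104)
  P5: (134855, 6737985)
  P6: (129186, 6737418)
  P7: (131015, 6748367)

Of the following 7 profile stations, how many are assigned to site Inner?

P1 → South
P2 → East
P3 → North
P4 → East
P5 → West
P6 → Inner
P7 → Lower
1 of the 7 goes to Inner.

1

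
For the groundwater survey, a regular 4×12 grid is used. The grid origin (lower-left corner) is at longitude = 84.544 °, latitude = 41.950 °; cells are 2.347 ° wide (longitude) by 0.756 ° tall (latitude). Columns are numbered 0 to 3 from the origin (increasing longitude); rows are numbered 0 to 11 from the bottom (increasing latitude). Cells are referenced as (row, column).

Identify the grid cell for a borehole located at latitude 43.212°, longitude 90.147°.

(1, 2)

Column index: ⌊(90.147 − 84.544) / 2.347⌋ = ⌊2.387⌋ = 2
Row offset from origin: ⌊(43.212 − 41.950) / 0.756⌋ = ⌊1.669⌋ = 1 → row 1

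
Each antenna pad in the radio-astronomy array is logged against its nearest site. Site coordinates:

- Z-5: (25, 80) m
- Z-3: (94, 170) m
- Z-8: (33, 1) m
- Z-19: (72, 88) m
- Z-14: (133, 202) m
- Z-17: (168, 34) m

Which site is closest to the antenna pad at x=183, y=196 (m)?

Z-14

Squared distances to each site:
Z-5: 38420.000; Z-3: 8597.000; Z-8: 60525.000; Z-19: 23985.000; Z-14: 2536.000; Z-17: 26469.000.
Minimum at Z-14.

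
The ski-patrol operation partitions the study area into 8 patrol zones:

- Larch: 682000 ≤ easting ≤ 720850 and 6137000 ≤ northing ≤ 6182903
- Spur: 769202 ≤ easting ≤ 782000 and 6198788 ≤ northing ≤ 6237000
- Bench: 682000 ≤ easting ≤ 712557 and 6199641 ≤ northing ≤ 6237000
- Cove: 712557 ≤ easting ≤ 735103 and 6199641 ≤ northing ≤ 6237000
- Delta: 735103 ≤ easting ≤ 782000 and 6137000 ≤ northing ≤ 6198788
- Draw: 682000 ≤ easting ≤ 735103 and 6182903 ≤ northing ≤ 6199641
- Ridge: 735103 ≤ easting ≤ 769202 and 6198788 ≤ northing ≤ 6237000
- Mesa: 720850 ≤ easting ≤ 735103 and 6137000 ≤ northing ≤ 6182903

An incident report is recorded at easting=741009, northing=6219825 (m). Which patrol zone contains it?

Ridge

The point has easting = 741009 and northing = 6219825.
Only Ridge satisfies 735103 ≤ easting ≤ 769202 and 6198788 ≤ northing ≤ 6237000.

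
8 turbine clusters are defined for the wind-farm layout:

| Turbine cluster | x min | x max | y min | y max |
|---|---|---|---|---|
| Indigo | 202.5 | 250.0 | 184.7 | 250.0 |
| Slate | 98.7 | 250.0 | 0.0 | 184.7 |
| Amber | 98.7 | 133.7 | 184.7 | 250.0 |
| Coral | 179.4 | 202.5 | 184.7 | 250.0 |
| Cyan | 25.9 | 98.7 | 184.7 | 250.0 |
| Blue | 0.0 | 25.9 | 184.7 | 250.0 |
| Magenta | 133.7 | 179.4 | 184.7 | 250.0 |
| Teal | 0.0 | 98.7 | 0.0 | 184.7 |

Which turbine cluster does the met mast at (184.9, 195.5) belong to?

The point has x = 184.9 and y = 195.5.
Only Coral satisfies 179.4 ≤ x ≤ 202.5 and 184.7 ≤ y ≤ 250.0.

Coral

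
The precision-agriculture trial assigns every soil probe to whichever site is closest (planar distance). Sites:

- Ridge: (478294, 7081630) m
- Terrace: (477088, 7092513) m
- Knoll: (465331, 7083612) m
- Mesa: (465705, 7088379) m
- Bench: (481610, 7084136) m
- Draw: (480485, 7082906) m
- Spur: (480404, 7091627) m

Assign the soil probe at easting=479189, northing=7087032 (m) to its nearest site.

Squared distances to each site:
Ridge: 29982629.000; Terrace: 34455562.000; Knoll: 203740564.000; Mesa: 183632665.000; Bench: 14248057.000; Draw: 18703492.000; Spur: 22590250.000.
Minimum at Bench.

Bench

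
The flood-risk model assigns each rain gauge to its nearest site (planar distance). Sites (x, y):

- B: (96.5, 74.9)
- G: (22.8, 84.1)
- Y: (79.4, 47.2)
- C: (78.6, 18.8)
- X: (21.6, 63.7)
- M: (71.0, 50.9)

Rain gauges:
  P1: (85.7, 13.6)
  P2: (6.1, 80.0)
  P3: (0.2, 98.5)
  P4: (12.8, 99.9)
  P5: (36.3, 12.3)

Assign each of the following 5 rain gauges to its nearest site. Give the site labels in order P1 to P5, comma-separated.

P1 → C (d²=77.45)
P2 → G (d²=295.70)
P3 → G (d²=718.12)
P4 → G (d²=349.64)
P5 → C (d²=1831.54)

C, G, G, G, C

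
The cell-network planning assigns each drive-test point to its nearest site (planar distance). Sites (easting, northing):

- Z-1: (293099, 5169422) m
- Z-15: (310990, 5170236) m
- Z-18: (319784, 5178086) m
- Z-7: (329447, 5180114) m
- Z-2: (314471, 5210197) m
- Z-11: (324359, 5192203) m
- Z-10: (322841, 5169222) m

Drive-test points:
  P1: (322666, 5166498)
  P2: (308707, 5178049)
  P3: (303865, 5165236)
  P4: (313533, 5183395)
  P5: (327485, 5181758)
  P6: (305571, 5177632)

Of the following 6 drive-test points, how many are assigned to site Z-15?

P1 → Z-10
P2 → Z-15
P3 → Z-15
P4 → Z-18
P5 → Z-7
P6 → Z-15
3 of the 6 go to Z-15.

3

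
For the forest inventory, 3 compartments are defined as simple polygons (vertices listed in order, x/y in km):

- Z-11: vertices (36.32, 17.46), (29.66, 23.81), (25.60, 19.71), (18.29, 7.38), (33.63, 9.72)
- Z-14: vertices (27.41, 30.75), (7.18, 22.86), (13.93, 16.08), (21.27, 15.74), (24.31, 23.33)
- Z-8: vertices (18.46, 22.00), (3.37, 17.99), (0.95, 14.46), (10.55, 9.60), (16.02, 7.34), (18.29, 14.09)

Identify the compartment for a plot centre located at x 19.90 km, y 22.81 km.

Cast a ray rightward from (19.90, 22.81). For each polygon, the edges (by vertex number in listed order) whose endpoints lie on opposite sides of y = 22.81, where each meets that height, and whether that is right or left of the point:
Z-11: 1–2 at x≈30.709 (right), 2–3 at x≈28.670 (right) → 2 crossings.
Z-14: 2–3 at x≈7.230 (left), 4–5 at x≈24.102 (right) → 1 crossing.
Z-8: no edge straddles that height → 0 crossings.
Only Z-14 has an odd count, so the point is inside Z-14.

Z-14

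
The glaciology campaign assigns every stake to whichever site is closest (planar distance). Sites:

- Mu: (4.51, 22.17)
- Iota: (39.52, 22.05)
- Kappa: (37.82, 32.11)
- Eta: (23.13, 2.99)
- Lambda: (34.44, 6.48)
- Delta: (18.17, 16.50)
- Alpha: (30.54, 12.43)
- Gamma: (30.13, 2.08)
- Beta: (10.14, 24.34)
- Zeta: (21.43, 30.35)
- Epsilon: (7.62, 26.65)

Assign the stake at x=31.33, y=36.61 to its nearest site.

Squared distances to each site:
Mu: 927.826; Iota: 279.070; Kappa: 62.370; Eta: 1197.544; Lambda: 917.489; Delta: 577.598; Alpha: 585.297; Gamma: 1193.761; Beta: 599.569; Zeta: 137.198; Epsilon: 661.366.
Minimum at Kappa.

Kappa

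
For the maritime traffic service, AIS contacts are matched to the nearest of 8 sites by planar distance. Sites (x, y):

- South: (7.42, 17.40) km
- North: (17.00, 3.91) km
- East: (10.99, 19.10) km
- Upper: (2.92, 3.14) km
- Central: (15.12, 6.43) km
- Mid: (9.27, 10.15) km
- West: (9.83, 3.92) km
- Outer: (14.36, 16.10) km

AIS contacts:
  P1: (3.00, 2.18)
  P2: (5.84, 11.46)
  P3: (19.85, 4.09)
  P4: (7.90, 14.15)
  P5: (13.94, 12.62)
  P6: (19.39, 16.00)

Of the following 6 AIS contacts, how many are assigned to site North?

P1 → Upper
P2 → Mid
P3 → North
P4 → South
P5 → Outer
P6 → Outer
1 of the 6 goes to North.

1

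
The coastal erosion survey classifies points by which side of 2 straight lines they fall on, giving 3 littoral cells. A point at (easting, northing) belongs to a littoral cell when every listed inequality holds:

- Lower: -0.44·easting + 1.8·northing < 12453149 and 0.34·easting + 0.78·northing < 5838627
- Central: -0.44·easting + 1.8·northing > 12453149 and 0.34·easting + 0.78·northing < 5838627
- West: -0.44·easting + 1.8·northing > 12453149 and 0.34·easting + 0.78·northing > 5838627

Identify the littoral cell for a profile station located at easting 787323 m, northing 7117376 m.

Central

-0.44·787323 + 1.8·7117376 = 12464854.680, which is > 12453149
0.34·787323 + 0.78·7117376 = 5819243.100, which is < 5838627
This sign pattern matches Central.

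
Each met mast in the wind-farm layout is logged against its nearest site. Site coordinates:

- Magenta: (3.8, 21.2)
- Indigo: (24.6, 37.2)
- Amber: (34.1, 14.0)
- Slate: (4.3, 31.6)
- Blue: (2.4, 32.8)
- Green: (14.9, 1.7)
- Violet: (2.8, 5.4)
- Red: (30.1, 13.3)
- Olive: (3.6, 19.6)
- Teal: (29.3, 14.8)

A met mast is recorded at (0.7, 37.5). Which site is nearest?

Blue

Squared distances to each site:
Magenta: 275.300; Indigo: 571.300; Amber: 1667.810; Slate: 47.770; Blue: 24.980; Green: 1483.280; Violet: 1034.820; Red: 1450.000; Olive: 328.820; Teal: 1333.250.
Minimum at Blue.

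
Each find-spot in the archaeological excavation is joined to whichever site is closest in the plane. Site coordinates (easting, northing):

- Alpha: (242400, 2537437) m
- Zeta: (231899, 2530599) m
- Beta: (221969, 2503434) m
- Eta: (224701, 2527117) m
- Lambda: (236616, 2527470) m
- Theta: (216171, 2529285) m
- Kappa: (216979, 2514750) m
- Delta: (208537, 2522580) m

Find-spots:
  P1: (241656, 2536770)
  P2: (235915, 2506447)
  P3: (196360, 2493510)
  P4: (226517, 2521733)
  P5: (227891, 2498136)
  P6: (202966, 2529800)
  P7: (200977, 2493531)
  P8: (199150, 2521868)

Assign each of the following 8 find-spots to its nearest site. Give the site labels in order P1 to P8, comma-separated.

P1 → Alpha (d²=998425.00)
P2 → Beta (d²=203569085.00)
P3 → Beta (d²=754306657.00)
P4 → Eta (d²=32285312.00)
P5 → Beta (d²=63138888.00)
P6 → Delta (d²=83164441.00)
P7 → Beta (d²=538733473.00)
P8 → Delta (d²=88622713.00)

Alpha, Beta, Beta, Eta, Beta, Delta, Beta, Delta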